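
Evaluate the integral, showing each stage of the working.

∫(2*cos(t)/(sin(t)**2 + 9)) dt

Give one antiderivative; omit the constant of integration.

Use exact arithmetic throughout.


Step 1. Substitute u = sin(t), turning ∫(2*cos(t)/(sin(t)**2 + 9)) dt into ∫(2/(u**2 + 9)) du: now ∫(2/(u**2 + 9)) du.
Step 2. Evaluate the standard form: now 2*atan(u/3)/3.
Step 3. Substitute back u = sin(t): now 2*atan(sin(t)/3)/3.
Answer: 2*atan(sin(t)/3)/3.


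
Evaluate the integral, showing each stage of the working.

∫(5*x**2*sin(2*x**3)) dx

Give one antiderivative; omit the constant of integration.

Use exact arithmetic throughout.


Step 1. Substitute u = x**3, turning ∫(5*x**2*sin(2*x**3)) dx into ∫(5*sin(2*u)/3) du: now ∫(5*sin(2*u)/3) du.
Step 2. Evaluate the standard form: now -5*cos(2*u)/6.
Step 3. Substitute back u = x**3: now -5*cos(2*x**3)/6.
Answer: -5*cos(2*x**3)/6.


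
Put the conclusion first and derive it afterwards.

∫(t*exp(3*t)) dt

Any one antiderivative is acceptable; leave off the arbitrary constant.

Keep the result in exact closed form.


The answer is t*exp(3*t)/3 - exp(3*t)/9.
Step 1. Integrate ∫(t*exp(3*t)) dt by parts with u = t, dv = (exp(3*t)) dt, so v = exp(3*t)/3: now t*exp(3*t)/3 + ∫(-exp(3*t)/3) dt.
Step 2. Evaluate the standard form: now t*exp(3*t)/3 - exp(3*t)/9.
Answer: t*exp(3*t)/3 - exp(3*t)/9.


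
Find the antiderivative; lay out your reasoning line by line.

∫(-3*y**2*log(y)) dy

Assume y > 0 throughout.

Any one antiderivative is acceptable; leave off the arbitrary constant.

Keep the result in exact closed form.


Step 1. Integrate ∫(-3*y**2*log(y)) dy by parts with u = log(y), dv = (-3*y**2) dy, so v = -y**3 [assuming y > 0]: now -y**3*log(y) + ∫(y**2) dy.
Step 2. Evaluate the standard form: now -y**3*log(y) + y**3/3.
Answer: -y**3*log(y) + y**3/3.


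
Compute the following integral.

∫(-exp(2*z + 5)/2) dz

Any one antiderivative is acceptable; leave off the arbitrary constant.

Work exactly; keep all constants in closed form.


Answer: -exp(2*z + 5)/4.


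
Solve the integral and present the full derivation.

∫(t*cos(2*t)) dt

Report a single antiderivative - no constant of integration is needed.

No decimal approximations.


Step 1. Integrate ∫(t*cos(2*t)) dt by parts with u = t, dv = (cos(2*t)) dt, so v = sin(2*t)/2: now t*sin(2*t)/2 + ∫(-sin(2*t)/2) dt.
Step 2. Evaluate the standard form: now t*sin(2*t)/2 + cos(2*t)/4.
Answer: t*sin(2*t)/2 + cos(2*t)/4.


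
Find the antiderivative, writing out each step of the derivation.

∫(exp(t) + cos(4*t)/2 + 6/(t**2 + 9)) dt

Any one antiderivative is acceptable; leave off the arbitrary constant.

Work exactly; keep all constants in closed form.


Step 1. Rewrite: now ∫(6/(t**2 + 9)) dt + ∫(exp(t)) dt + ∫(cos(4*t)/2) dt.
Step 2. Evaluate the standard form: now sin(4*t)/8 + ∫(6/(t**2 + 9)) dt + ∫(exp(t)) dt.
Step 3. Evaluate the standard form: now sin(4*t)/8 + 2*atan(t/3) + ∫(exp(t)) dt.
Step 4. Evaluate the standard form: now exp(t) + sin(4*t)/8 + 2*atan(t/3).
Answer: exp(t) + sin(4*t)/8 + 2*atan(t/3).


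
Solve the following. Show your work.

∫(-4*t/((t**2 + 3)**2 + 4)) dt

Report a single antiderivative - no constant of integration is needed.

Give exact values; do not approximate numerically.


Step 1. Substitute u = t**2 + 3, turning ∫(-4*t/((t**2 + 3)**2 + 4)) dt into ∫(-2/(u**2 + 4)) du: now ∫(-2/(u**2 + 4)) du.
Step 2. Evaluate the standard form: now -atan(u/2).
Step 3. Substitute back u = t**2 + 3: now -atan(t**2/2 + 3/2).
Answer: -atan(t**2/2 + 3/2).


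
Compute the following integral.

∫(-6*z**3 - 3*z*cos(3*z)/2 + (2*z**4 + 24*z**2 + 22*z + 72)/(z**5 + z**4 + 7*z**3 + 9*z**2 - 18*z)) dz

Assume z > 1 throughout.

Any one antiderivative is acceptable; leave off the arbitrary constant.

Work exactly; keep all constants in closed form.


Answer: -3*z**4/2 - z*sin(3*z)/2 - 4*log(z) + 4*log(z - 1) + 2*log(z + 2) - cos(3*z)/6 - 2*atan(z/3)/3.


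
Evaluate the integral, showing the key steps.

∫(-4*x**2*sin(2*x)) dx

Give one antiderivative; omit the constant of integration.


Step 1. Integrate ∫(-4*x**2*sin(2*x)) dx by parts with u = x**2, dv = (-4*sin(2*x)) dx, so v = 2*cos(2*x): now 2*x**2*cos(2*x) + ∫(-4*x*cos(2*x)) dx.
Step 2. Integrate ∫(-4*x*cos(2*x)) dx by parts with u = x, dv = (-4*cos(2*x)) dx, so v = -2*sin(2*x): now 2*x**2*cos(2*x) - 2*x*sin(2*x) + ∫(2*sin(2*x)) dx.
Step 3. Evaluate the standard form: now 2*x**2*cos(2*x) - 2*x*sin(2*x) - cos(2*x).
Answer: 2*x**2*cos(2*x) - 2*x*sin(2*x) - cos(2*x).


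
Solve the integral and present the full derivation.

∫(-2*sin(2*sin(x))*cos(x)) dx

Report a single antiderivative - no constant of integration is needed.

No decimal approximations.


Step 1. Substitute u = sin(x), turning ∫(-2*sin(2*sin(x))*cos(x)) dx into ∫(-2*sin(2*u)) du: now ∫(-2*sin(2*u)) du.
Step 2. Evaluate the standard form: now cos(2*u).
Step 3. Substitute back u = sin(x): now cos(2*sin(x)).
Answer: cos(2*sin(x)).


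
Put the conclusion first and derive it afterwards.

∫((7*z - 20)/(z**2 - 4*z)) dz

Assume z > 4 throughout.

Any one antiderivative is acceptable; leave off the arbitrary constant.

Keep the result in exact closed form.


The answer is 5*log(z) + 2*log(z - 4).
Step 1. Decompose ∫((7*z - 20)/(z**2 - 4*z)) dz by partial fractions, (7*z - 20)/(z**2 - 4*z) = 2/(z - 4) + 5/z: now ∫(5/z) dz + ∫(2/(z - 4)) dz.
Step 2. Evaluate the standard form [assuming z > 4]: now 2*log(z - 4) + ∫(5/z) dz.
Step 3. Evaluate the standard form [assuming z > 0]: now 5*log(z) + 2*log(z - 4).
Answer: 5*log(z) + 2*log(z - 4).


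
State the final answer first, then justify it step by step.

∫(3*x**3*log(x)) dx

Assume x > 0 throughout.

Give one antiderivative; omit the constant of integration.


The answer is 3*x**4*log(x)/4 - 3*x**4/16.
Step 1. Integrate ∫(3*x**3*log(x)) dx by parts with u = log(x), dv = (3*x**3) dx, so v = 3*x**4/4 [assuming x > 0]: now 3*x**4*log(x)/4 + ∫(-3*x**3/4) dx.
Step 2. Evaluate the standard form: now 3*x**4*log(x)/4 - 3*x**4/16.
Answer: 3*x**4*log(x)/4 - 3*x**4/16.


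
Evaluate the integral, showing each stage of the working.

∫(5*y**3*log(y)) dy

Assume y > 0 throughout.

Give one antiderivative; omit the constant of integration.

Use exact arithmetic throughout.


Step 1. Integrate ∫(5*y**3*log(y)) dy by parts with u = log(y), dv = (5*y**3) dy, so v = 5*y**4/4 [assuming y > 0]: now 5*y**4*log(y)/4 + ∫(-5*y**3/4) dy.
Step 2. Evaluate the standard form: now 5*y**4*log(y)/4 - 5*y**4/16.
Answer: 5*y**4*log(y)/4 - 5*y**4/16.


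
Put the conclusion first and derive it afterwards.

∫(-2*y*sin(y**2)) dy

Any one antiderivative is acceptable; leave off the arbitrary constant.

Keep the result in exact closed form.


The answer is cos(y**2).
Step 1. Substitute u = y**2, turning ∫(-2*y*sin(y**2)) dy into ∫(-sin(u)) du: now ∫(-sin(u)) du.
Step 2. Evaluate the standard form: now cos(u).
Step 3. Substitute back u = y**2: now cos(y**2).
Answer: cos(y**2).


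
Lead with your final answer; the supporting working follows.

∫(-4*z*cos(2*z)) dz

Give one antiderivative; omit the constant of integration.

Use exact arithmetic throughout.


The answer is -2*z*sin(2*z) - cos(2*z).
Step 1. Integrate ∫(-4*z*cos(2*z)) dz by parts with u = z, dv = (-4*cos(2*z)) dz, so v = -2*sin(2*z): now -2*z*sin(2*z) + ∫(2*sin(2*z)) dz.
Step 2. Evaluate the standard form: now -2*z*sin(2*z) - cos(2*z).
Answer: -2*z*sin(2*z) - cos(2*z).


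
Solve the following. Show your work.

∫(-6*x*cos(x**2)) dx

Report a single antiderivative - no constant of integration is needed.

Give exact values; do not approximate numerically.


Step 1. Substitute u = x**2, turning ∫(-6*x*cos(x**2)) dx into ∫(-3*cos(u)) du: now ∫(-3*cos(u)) du.
Step 2. Evaluate the standard form: now -3*sin(u).
Step 3. Substitute back u = x**2: now -3*sin(x**2).
Answer: -3*sin(x**2).


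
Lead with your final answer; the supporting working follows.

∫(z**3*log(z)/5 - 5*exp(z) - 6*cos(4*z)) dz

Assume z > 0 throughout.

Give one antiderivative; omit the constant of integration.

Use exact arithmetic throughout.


The answer is z**4*log(z)/20 - z**4/80 - 5*exp(z) - 3*sin(4*z)/2.
Step 1. Rewrite: now ∫(z**3*log(z)/5) dz + ∫(-5*exp(z)) dz + ∫(-6*cos(4*z)) dz.
Step 2. Evaluate the standard form: now -3*sin(4*z)/2 + ∫(z**3*log(z)/5) dz + ∫(-5*exp(z)) dz.
Step 3. Evaluate the standard form: now -5*exp(z) - 3*sin(4*z)/2 + ∫(z**3*log(z)/5) dz.
Step 4. Integrate ∫(z**3*log(z)/5) dz by parts with u = log(z), dv = (z**3/5) dz, so v = z**4/20 [assuming z > 0]: now z**4*log(z)/20 - 5*exp(z) - 3*sin(4*z)/2 + ∫(-z**3/20) dz.
Step 5. Evaluate the standard form: now z**4*log(z)/20 - z**4/80 - 5*exp(z) - 3*sin(4*z)/2.
Answer: z**4*log(z)/20 - z**4/80 - 5*exp(z) - 3*sin(4*z)/2.


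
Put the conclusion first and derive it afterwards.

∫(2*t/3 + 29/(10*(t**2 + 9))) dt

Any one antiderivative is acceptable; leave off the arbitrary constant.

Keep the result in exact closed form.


The answer is t**2/3 + 29*atan(t/3)/30.
Step 1. Rewrite: now ∫(2*t/3) dt + ∫(29/(10*(t**2 + 9))) dt.
Step 2. Evaluate the standard form: now t**2/3 + ∫(29/(10*(t**2 + 9))) dt.
Step 3. Evaluate the standard form: now t**2/3 + 29*atan(t/3)/30.
Answer: t**2/3 + 29*atan(t/3)/30.


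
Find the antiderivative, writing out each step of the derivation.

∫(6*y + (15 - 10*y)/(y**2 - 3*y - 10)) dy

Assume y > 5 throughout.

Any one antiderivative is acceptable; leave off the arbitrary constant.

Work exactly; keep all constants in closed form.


Step 1. Rewrite: now ∫(6*y) dy + ∫((15 - 10*y)/(y**2 - 3*y - 10)) dy.
Step 2. Decompose ∫((15 - 10*y)/(y**2 - 3*y - 10)) dy by partial fractions, (15 - 10*y)/(y**2 - 3*y - 10) = -5/(y + 2) - 5/(y - 5): now ∫(6*y) dy + ∫(-5/(y - 5)) dy + ∫(-5/(y + 2)) dy.
Step 3. Evaluate the standard form [assuming y > 5]: now -5*log(y - 5) + ∫(6*y) dy + ∫(-5/(y + 2)) dy.
Step 4. Evaluate the standard form [assuming y > -2]: now -5*log(y - 5) - 5*log(y + 2) + ∫(6*y) dy.
Step 5. Evaluate the standard form: now 3*y**2 - 5*log(y - 5) - 5*log(y + 2).
Answer: 3*y**2 - 5*log(y - 5) - 5*log(y + 2).


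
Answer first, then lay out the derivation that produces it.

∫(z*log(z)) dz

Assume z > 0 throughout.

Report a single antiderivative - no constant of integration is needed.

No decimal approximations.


The answer is z**2*log(z)/2 - z**2/4.
Step 1. Integrate ∫(z*log(z)) dz by parts with u = log(z), dv = (z) dz, so v = z**2/2 [assuming z > 0]: now z**2*log(z)/2 + ∫(-z/2) dz.
Step 2. Evaluate the standard form: now z**2*log(z)/2 - z**2/4.
Answer: z**2*log(z)/2 - z**2/4.


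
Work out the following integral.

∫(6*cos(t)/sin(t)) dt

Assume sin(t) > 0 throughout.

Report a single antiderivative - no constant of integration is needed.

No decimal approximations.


Answer: 6*log(sin(t)).


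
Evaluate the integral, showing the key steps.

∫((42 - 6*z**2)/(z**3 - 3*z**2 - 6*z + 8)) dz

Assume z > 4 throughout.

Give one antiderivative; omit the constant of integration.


Step 1. Decompose ∫((42 - 6*z**2)/(z**3 - 3*z**2 - 6*z + 8)) dz by partial fractions, (42 - 6*z**2)/(z**3 - 3*z**2 - 6*z + 8) = 1/(z + 2) - 4/(z - 1) - 3/(z - 4): now ∫(-3/(z - 4)) dz + ∫(-4/(z - 1)) dz + ∫(1/(z + 2)) dz.
Step 2. Evaluate the standard form [assuming z > 1]: now -4*log(z - 1) + ∫(-3/(z - 4)) dz + ∫(1/(z + 2)) dz.
Step 3. Evaluate the standard form [assuming z > -2]: now -4*log(z - 1) + log(z + 2) + ∫(-3/(z - 4)) dz.
Step 4. Evaluate the standard form [assuming z > 4]: now -3*log(z - 4) - 4*log(z - 1) + log(z + 2).
Answer: -3*log(z - 4) - 4*log(z - 1) + log(z + 2).


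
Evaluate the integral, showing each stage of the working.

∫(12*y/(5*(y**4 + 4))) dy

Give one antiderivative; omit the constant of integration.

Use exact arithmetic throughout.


Step 1. Substitute u = y**2, turning ∫(12*y/(5*(y**4 + 4))) dy into ∫(6/(5*(u**2 + 4))) du: now ∫(6/(5*(u**2 + 4))) du.
Step 2. Evaluate the standard form: now 3*atan(u/2)/5.
Step 3. Substitute back u = y**2: now 3*atan(y**2/2)/5.
Answer: 3*atan(y**2/2)/5.


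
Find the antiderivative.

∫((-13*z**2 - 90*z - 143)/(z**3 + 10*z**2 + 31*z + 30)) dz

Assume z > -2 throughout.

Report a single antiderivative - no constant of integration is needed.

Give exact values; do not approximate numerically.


Answer: -5*log(z + 2) - 5*log(z + 3) - 3*log(z + 5).


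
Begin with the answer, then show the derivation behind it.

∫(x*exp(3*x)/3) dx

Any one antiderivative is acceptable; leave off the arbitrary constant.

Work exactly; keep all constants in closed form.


The answer is x*exp(3*x)/9 - exp(3*x)/27.
Step 1. Integrate ∫(x*exp(3*x)/3) dx by parts with u = x, dv = (exp(3*x)/3) dx, so v = exp(3*x)/9: now x*exp(3*x)/9 + ∫(-exp(3*x)/9) dx.
Step 2. Evaluate the standard form: now x*exp(3*x)/9 - exp(3*x)/27.
Answer: x*exp(3*x)/9 - exp(3*x)/27.


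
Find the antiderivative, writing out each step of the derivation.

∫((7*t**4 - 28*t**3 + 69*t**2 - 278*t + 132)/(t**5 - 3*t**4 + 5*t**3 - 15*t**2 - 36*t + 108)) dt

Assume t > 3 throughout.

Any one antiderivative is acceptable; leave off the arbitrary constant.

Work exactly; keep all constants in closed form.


Step 1. Decompose ∫((7*t**4 - 28*t**3 + 69*t**2 - 278*t + 132)/(t**5 - 3*t**4 + 5*t**3 - 15*t**2 - 36*t + 108)) dt by partial fractions, (7*t**4 - 28*t**3 + 69*t**2 - 278*t + 132)/(t**5 - 3*t**4 + 5*t**3 - 15*t**2 - 36*t + 108) = 2/(t**2 + 9) + 5/(t + 2) + 5/(t - 2) - 3/(t - 3): now ∫(-3/(t - 3)) dt + ∫(5/(t - 2)) dt + ∫(5/(t + 2)) dt + ∫(2/(t**2 + 9)) dt.
Step 2. Evaluate the standard form [assuming t > -2]: now 5*log(t + 2) + ∫(-3/(t - 3)) dt + ∫(5/(t - 2)) dt + ∫(2/(t**2 + 9)) dt.
Step 3. Evaluate the standard form [assuming t > 3]: now -3*log(t - 3) + 5*log(t + 2) + ∫(5/(t - 2)) dt + ∫(2/(t**2 + 9)) dt.
Step 4. Evaluate the standard form [assuming t > 2]: now -3*log(t - 3) + 5*log(t - 2) + 5*log(t + 2) + ∫(2/(t**2 + 9)) dt.
Step 5. Evaluate the standard form: now -3*log(t - 3) + 5*log(t - 2) + 5*log(t + 2) + 2*atan(t/3)/3.
Answer: -3*log(t - 3) + 5*log(t - 2) + 5*log(t + 2) + 2*atan(t/3)/3.


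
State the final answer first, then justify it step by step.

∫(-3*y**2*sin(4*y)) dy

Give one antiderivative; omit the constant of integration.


The answer is 3*y**2*cos(4*y)/4 - 3*y*sin(4*y)/8 - 3*cos(4*y)/32.
Step 1. Integrate ∫(-3*y**2*sin(4*y)) dy by parts with u = y**2, dv = (-3*sin(4*y)) dy, so v = 3*cos(4*y)/4: now 3*y**2*cos(4*y)/4 + ∫(-3*y*cos(4*y)/2) dy.
Step 2. Integrate ∫(-3*y*cos(4*y)/2) dy by parts with u = y, dv = (-3*cos(4*y)/2) dy, so v = -3*sin(4*y)/8: now 3*y**2*cos(4*y)/4 - 3*y*sin(4*y)/8 + ∫(3*sin(4*y)/8) dy.
Step 3. Evaluate the standard form: now 3*y**2*cos(4*y)/4 - 3*y*sin(4*y)/8 - 3*cos(4*y)/32.
Answer: 3*y**2*cos(4*y)/4 - 3*y*sin(4*y)/8 - 3*cos(4*y)/32.


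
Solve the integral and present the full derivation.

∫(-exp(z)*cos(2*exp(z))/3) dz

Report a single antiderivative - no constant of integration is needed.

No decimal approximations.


Step 1. Substitute u = exp(z), turning ∫(-exp(z)*cos(2*exp(z))/3) dz into ∫(-cos(2*u)/3) du: now ∫(-cos(2*u)/3) du.
Step 2. Evaluate the standard form: now -sin(2*u)/6.
Step 3. Substitute back u = exp(z): now -sin(2*exp(z))/6.
Answer: -sin(2*exp(z))/6.


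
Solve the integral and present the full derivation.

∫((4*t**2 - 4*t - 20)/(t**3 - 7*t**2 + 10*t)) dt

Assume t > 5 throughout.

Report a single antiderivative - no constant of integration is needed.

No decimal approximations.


Step 1. Decompose ∫((4*t**2 - 4*t - 20)/(t**3 - 7*t**2 + 10*t)) dt by partial fractions, (4*t**2 - 4*t - 20)/(t**3 - 7*t**2 + 10*t) = 2/(t - 2) + 4/(t - 5) - 2/t: now ∫(-2/t) dt + ∫(4/(t - 5)) dt + ∫(2/(t - 2)) dt.
Step 2. Evaluate the standard form [assuming t > 0]: now -2*log(t) + ∫(4/(t - 5)) dt + ∫(2/(t - 2)) dt.
Step 3. Evaluate the standard form [assuming t > 5]: now -2*log(t) + 4*log(t - 5) + ∫(2/(t - 2)) dt.
Step 4. Evaluate the standard form [assuming t > 2]: now -2*log(t) + 4*log(t - 5) + 2*log(t - 2).
Answer: -2*log(t) + 4*log(t - 5) + 2*log(t - 2).


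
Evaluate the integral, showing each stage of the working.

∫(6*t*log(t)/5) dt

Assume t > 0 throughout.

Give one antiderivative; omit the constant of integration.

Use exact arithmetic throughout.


Step 1. Integrate ∫(6*t*log(t)/5) dt by parts with u = log(t), dv = (6*t/5) dt, so v = 3*t**2/5 [assuming t > 0]: now 3*t**2*log(t)/5 + ∫(-3*t/5) dt.
Step 2. Evaluate the standard form: now 3*t**2*log(t)/5 - 3*t**2/10.
Answer: 3*t**2*log(t)/5 - 3*t**2/10.


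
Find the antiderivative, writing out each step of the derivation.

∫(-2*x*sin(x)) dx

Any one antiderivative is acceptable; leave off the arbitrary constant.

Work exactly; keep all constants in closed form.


Step 1. Integrate ∫(-2*x*sin(x)) dx by parts with u = x, dv = (-2*sin(x)) dx, so v = 2*cos(x): now 2*x*cos(x) + ∫(-2*cos(x)) dx.
Step 2. Evaluate the standard form: now 2*x*cos(x) - 2*sin(x).
Answer: 2*x*cos(x) - 2*sin(x).


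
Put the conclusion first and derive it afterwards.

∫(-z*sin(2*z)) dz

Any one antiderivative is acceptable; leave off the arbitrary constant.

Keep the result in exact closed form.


The answer is z*cos(2*z)/2 - sin(2*z)/4.
Step 1. Integrate ∫(-z*sin(2*z)) dz by parts with u = z, dv = (-sin(2*z)) dz, so v = cos(2*z)/2: now z*cos(2*z)/2 + ∫(-cos(2*z)/2) dz.
Step 2. Evaluate the standard form: now z*cos(2*z)/2 - sin(2*z)/4.
Answer: z*cos(2*z)/2 - sin(2*z)/4.


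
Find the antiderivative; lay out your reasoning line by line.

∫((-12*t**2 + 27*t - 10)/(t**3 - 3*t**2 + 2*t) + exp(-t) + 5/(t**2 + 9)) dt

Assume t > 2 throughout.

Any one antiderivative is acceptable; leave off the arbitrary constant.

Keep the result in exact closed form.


Step 1. Rewrite: now ∫((-12*t**2 + 27*t - 10)/(t**3 - 3*t**2 + 2*t)) dt + ∫(5/(t**2 + 9)) dt + ∫(exp(-t)) dt.
Step 2. Evaluate the standard form: now 5*atan(t/3)/3 + ∫((-12*t**2 + 27*t - 10)/(t**3 - 3*t**2 + 2*t)) dt + ∫(exp(-t)) dt.
Step 3. Decompose ∫((-12*t**2 + 27*t - 10)/(t**3 - 3*t**2 + 2*t)) dt by partial fractions, (-12*t**2 + 27*t - 10)/(t**3 - 3*t**2 + 2*t) = -5/(t - 1) - 2/(t - 2) - 5/t: now 5*atan(t/3)/3 + ∫(-5/t) dt + ∫(-2/(t - 2)) dt + ∫(-5/(t - 1)) dt + ∫(exp(-t)) dt.
Step 4. Evaluate the standard form [assuming t > 0]: now -5*log(t) + 5*atan(t/3)/3 + ∫(-2/(t - 2)) dt + ∫(-5/(t - 1)) dt + ∫(exp(-t)) dt.
Step 5. Evaluate the standard form [assuming t > 1]: now -5*log(t) - 5*log(t - 1) + 5*atan(t/3)/3 + ∫(-2/(t - 2)) dt + ∫(exp(-t)) dt.
Step 6. Evaluate the standard form [assuming t > 2]: now -5*log(t) - 2*log(t - 2) - 5*log(t - 1) + 5*atan(t/3)/3 + ∫(exp(-t)) dt.
Step 7. Evaluate the standard form: now -5*log(t) - 2*log(t - 2) - 5*log(t - 1) + 5*atan(t/3)/3 - exp(-t).
Answer: -5*log(t) - 2*log(t - 2) - 5*log(t - 1) + 5*atan(t/3)/3 - exp(-t).


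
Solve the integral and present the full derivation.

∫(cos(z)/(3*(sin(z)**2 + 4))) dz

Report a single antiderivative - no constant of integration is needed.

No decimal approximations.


Step 1. Substitute u = sin(z), turning ∫(cos(z)/(3*(sin(z)**2 + 4))) dz into ∫(1/(3*(u**2 + 4))) du: now ∫(1/(3*(u**2 + 4))) du.
Step 2. Evaluate the standard form: now atan(u/2)/6.
Step 3. Substitute back u = sin(z): now atan(sin(z)/2)/6.
Answer: atan(sin(z)/2)/6.


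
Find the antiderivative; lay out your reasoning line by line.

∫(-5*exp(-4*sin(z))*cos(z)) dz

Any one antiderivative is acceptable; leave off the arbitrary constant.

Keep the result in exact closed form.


Step 1. Substitute u = sin(z), turning ∫(-5*exp(-4*sin(z))*cos(z)) dz into ∫(-5*exp(-4*u)) du: now ∫(-5*exp(-4*u)) du.
Step 2. Evaluate the standard form: now 5*exp(-4*u)/4.
Step 3. Substitute back u = sin(z): now 5*exp(-4*sin(z))/4.
Answer: 5*exp(-4*sin(z))/4.


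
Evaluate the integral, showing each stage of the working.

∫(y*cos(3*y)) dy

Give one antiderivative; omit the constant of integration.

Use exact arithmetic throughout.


Step 1. Integrate ∫(y*cos(3*y)) dy by parts with u = y, dv = (cos(3*y)) dy, so v = sin(3*y)/3: now y*sin(3*y)/3 + ∫(-sin(3*y)/3) dy.
Step 2. Evaluate the standard form: now y*sin(3*y)/3 + cos(3*y)/9.
Answer: y*sin(3*y)/3 + cos(3*y)/9.


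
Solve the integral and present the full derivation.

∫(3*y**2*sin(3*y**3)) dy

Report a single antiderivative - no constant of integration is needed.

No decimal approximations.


Step 1. Substitute u = y**3, turning ∫(3*y**2*sin(3*y**3)) dy into ∫(sin(3*u)) du: now ∫(sin(3*u)) du.
Step 2. Evaluate the standard form: now -cos(3*u)/3.
Step 3. Substitute back u = y**3: now -cos(3*y**3)/3.
Answer: -cos(3*y**3)/3.


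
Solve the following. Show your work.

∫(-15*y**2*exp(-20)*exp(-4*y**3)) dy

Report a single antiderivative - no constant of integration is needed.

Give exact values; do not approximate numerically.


Step 1. Substitute u = y**3 + 5, turning ∫(-15*y**2*exp(-20)*exp(-4*y**3)) dy into ∫(-5*exp(-4*u)) du: now ∫(-5*exp(-4*u)) du.
Step 2. Evaluate the standard form: now 5*exp(-4*u)/4.
Step 3. Substitute back u = y**3 + 5: now 5*exp(-4*y**3 - 20)/4.
Answer: 5*exp(-4*y**3 - 20)/4.


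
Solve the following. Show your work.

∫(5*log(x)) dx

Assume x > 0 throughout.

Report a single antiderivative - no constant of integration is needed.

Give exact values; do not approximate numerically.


Step 1. Integrate ∫(5*log(x)) dx by parts with u = log(x), dv = (5) dx, so v = 5*x [assuming x > 0]: now 5*x*log(x) + ∫(-5) dx.
Step 2. Evaluate the standard form: now 5*x*log(x) - 5*x.
Answer: 5*x*log(x) - 5*x.


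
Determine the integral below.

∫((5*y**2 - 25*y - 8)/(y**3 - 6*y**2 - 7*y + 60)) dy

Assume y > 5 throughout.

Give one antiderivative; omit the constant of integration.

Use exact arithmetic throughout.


Answer: -log(y - 5) + 4*log(y - 4) + 2*log(y + 3).


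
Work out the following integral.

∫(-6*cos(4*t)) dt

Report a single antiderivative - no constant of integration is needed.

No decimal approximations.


Answer: -3*sin(4*t)/2.


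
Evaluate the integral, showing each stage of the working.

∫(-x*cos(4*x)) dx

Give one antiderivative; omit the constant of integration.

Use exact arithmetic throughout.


Step 1. Integrate ∫(-x*cos(4*x)) dx by parts with u = x, dv = (-cos(4*x)) dx, so v = -sin(4*x)/4: now -x*sin(4*x)/4 + ∫(sin(4*x)/4) dx.
Step 2. Evaluate the standard form: now -x*sin(4*x)/4 - cos(4*x)/16.
Answer: -x*sin(4*x)/4 - cos(4*x)/16.


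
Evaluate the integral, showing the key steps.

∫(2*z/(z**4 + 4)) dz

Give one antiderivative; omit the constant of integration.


Step 1. Substitute u = z**2, turning ∫(2*z/(z**4 + 4)) dz into ∫(1/(u**2 + 4)) du: now ∫(1/(u**2 + 4)) du.
Step 2. Evaluate the standard form: now atan(u/2)/2.
Step 3. Substitute back u = z**2: now atan(z**2/2)/2.
Answer: atan(z**2/2)/2.


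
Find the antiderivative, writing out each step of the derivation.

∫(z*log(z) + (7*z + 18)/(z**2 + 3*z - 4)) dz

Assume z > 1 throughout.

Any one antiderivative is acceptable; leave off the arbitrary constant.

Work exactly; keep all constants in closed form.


Step 1. Rewrite: now ∫(z*log(z)) dz + ∫((7*z + 18)/(z**2 + 3*z - 4)) dz.
Step 2. Decompose ∫((7*z + 18)/(z**2 + 3*z - 4)) dz by partial fractions, (7*z + 18)/(z**2 + 3*z - 4) = 2/(z + 4) + 5/(z - 1): now ∫(z*log(z)) dz + ∫(5/(z - 1)) dz + ∫(2/(z + 4)) dz.
Step 3. Evaluate the standard form [assuming z > -4]: now 2*log(z + 4) + ∫(z*log(z)) dz + ∫(5/(z - 1)) dz.
Step 4. Evaluate the standard form [assuming z > 1]: now 5*log(z - 1) + 2*log(z + 4) + ∫(z*log(z)) dz.
Step 5. Integrate ∫(z*log(z)) dz by parts with u = log(z), dv = (z) dz, so v = z**2/2 [assuming z > 0]: now z**2*log(z)/2 + 5*log(z - 1) + 2*log(z + 4) + ∫(-z/2) dz.
Step 6. Evaluate the standard form: now z**2*log(z)/2 - z**2/4 + 5*log(z - 1) + 2*log(z + 4).
Answer: z**2*log(z)/2 - z**2/4 + 5*log(z - 1) + 2*log(z + 4).


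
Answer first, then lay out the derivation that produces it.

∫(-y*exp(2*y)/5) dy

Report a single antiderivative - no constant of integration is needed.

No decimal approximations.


The answer is -y*exp(2*y)/10 + exp(2*y)/20.
Step 1. Integrate ∫(-y*exp(2*y)/5) dy by parts with u = y, dv = (-exp(2*y)/5) dy, so v = -exp(2*y)/10: now -y*exp(2*y)/10 + ∫(exp(2*y)/10) dy.
Step 2. Evaluate the standard form: now -y*exp(2*y)/10 + exp(2*y)/20.
Answer: -y*exp(2*y)/10 + exp(2*y)/20.


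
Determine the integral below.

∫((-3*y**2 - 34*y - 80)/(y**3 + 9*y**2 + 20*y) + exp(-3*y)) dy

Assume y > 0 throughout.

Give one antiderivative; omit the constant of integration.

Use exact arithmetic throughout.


Answer: -4*log(y) - 2*log(y + 4) + 3*log(y + 5) - exp(-3*y)/3.


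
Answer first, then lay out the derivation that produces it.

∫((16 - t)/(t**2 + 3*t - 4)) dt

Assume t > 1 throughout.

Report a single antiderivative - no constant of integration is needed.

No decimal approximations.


The answer is 3*log(t - 1) - 4*log(t + 4).
Step 1. Decompose ∫((16 - t)/(t**2 + 3*t - 4)) dt by partial fractions, (16 - t)/(t**2 + 3*t - 4) = -4/(t + 4) + 3/(t - 1): now ∫(3/(t - 1)) dt + ∫(-4/(t + 4)) dt.
Step 2. Evaluate the standard form [assuming t > -4]: now -4*log(t + 4) + ∫(3/(t - 1)) dt.
Step 3. Evaluate the standard form [assuming t > 1]: now 3*log(t - 1) - 4*log(t + 4).
Answer: 3*log(t - 1) - 4*log(t + 4).


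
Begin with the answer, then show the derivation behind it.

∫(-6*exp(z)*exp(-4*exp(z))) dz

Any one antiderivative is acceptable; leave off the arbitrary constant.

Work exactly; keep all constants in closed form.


The answer is 3*exp(-4*exp(z))/2.
Step 1. Substitute u = exp(z), turning ∫(-6*exp(z)*exp(-4*exp(z))) dz into ∫(-6*exp(-4*u)) du: now ∫(-6*exp(-4*u)) du.
Step 2. Evaluate the standard form: now 3*exp(-4*u)/2.
Step 3. Substitute back u = exp(z): now 3*exp(-4*exp(z))/2.
Answer: 3*exp(-4*exp(z))/2.


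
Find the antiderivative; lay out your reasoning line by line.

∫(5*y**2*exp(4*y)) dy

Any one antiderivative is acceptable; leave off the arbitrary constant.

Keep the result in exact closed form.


Step 1. Integrate ∫(5*y**2*exp(4*y)) dy by parts with u = y**2, dv = (5*exp(4*y)) dy, so v = 5*exp(4*y)/4: now 5*y**2*exp(4*y)/4 + ∫(-5*y*exp(4*y)/2) dy.
Step 2. Integrate ∫(-5*y*exp(4*y)/2) dy by parts with u = y, dv = (-5*exp(4*y)/2) dy, so v = -5*exp(4*y)/8: now 5*y**2*exp(4*y)/4 - 5*y*exp(4*y)/8 + ∫(5*exp(4*y)/8) dy.
Step 3. Evaluate the standard form: now 5*y**2*exp(4*y)/4 - 5*y*exp(4*y)/8 + 5*exp(4*y)/32.
Answer: 5*y**2*exp(4*y)/4 - 5*y*exp(4*y)/8 + 5*exp(4*y)/32.


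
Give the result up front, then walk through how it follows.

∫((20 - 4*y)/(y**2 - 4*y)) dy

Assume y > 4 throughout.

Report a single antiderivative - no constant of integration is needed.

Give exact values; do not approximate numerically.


The answer is -5*log(y) + log(y - 4).
Step 1. Decompose ∫((20 - 4*y)/(y**2 - 4*y)) dy by partial fractions, (20 - 4*y)/(y**2 - 4*y) = 1/(y - 4) - 5/y: now ∫(-5/y) dy + ∫(1/(y - 4)) dy.
Step 2. Evaluate the standard form [assuming y > 4]: now log(y - 4) + ∫(-5/y) dy.
Step 3. Evaluate the standard form [assuming y > 0]: now -5*log(y) + log(y - 4).
Answer: -5*log(y) + log(y - 4).


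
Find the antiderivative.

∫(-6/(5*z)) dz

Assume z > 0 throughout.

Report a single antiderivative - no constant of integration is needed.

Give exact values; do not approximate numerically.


Answer: -6*log(z)/5.


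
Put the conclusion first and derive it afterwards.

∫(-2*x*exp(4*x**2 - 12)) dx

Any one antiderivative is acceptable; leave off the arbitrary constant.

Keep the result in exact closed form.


The answer is -exp(4*x**2 - 12)/4.
Step 1. Substitute u = x**2 - 3, turning ∫(-2*x*exp(4*x**2 - 12)) dx into ∫(-exp(4*u)) du: now ∫(-exp(4*u)) du.
Step 2. Evaluate the standard form: now -exp(4*u)/4.
Step 3. Substitute back u = x**2 - 3: now -exp(4*x**2 - 12)/4.
Answer: -exp(4*x**2 - 12)/4.


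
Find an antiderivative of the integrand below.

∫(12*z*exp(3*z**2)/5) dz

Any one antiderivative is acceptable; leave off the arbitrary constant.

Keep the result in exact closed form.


Answer: 2*exp(3*z**2)/5.


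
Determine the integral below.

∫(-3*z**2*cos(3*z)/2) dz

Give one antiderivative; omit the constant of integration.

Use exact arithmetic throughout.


Answer: -z**2*sin(3*z)/2 - z*cos(3*z)/3 + sin(3*z)/9.


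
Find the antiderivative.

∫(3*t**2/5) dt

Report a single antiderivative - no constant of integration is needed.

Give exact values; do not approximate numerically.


Answer: t**3/5.


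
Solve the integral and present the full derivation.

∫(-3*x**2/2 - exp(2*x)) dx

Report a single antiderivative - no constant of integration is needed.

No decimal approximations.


Step 1. Rewrite: now ∫(-3*x**2/2) dx + ∫(-exp(2*x)) dx.
Step 2. Evaluate the standard form: now -exp(2*x)/2 + ∫(-3*x**2/2) dx.
Step 3. Evaluate the standard form: now -x**3/2 - exp(2*x)/2.
Answer: -x**3/2 - exp(2*x)/2.


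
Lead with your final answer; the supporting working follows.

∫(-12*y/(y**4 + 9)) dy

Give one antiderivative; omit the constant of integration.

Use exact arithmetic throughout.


The answer is -2*atan(y**2/3).
Step 1. Substitute u = y**2, turning ∫(-12*y/(y**4 + 9)) dy into ∫(-6/(u**2 + 9)) du: now ∫(-6/(u**2 + 9)) du.
Step 2. Evaluate the standard form: now -2*atan(u/3).
Step 3. Substitute back u = y**2: now -2*atan(y**2/3).
Answer: -2*atan(y**2/3).


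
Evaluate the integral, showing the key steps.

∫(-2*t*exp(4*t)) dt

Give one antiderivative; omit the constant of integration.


Step 1. Integrate ∫(-2*t*exp(4*t)) dt by parts with u = t, dv = (-2*exp(4*t)) dt, so v = -exp(4*t)/2: now -t*exp(4*t)/2 + ∫(exp(4*t)/2) dt.
Step 2. Evaluate the standard form: now -t*exp(4*t)/2 + exp(4*t)/8.
Answer: -t*exp(4*t)/2 + exp(4*t)/8.


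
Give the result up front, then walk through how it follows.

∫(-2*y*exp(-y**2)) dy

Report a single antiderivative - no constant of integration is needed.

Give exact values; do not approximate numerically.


The answer is exp(-y**2).
Step 1. Substitute u = y**2, turning ∫(-2*y*exp(-y**2)) dy into ∫(-exp(-u)) du: now ∫(-exp(-u)) du.
Step 2. Evaluate the standard form: now exp(-u).
Step 3. Substitute back u = y**2: now exp(-y**2).
Answer: exp(-y**2).


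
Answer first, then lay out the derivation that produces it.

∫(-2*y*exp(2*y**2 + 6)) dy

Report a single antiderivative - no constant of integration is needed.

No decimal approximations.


The answer is -exp(2*y**2 + 6)/2.
Step 1. Substitute u = y**2 + 3, turning ∫(-2*y*exp(2*y**2 + 6)) dy into ∫(-exp(2*u)) du: now ∫(-exp(2*u)) du.
Step 2. Evaluate the standard form: now -exp(2*u)/2.
Step 3. Substitute back u = y**2 + 3: now -exp(2*y**2 + 6)/2.
Answer: -exp(2*y**2 + 6)/2.


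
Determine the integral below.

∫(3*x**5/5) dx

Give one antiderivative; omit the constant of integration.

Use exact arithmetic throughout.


Answer: x**6/10.


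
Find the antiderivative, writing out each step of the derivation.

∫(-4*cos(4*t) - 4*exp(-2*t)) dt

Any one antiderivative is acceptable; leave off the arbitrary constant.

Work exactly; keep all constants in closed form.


Step 1. Rewrite: now ∫(-4*exp(-2*t)) dt + ∫(-4*cos(4*t)) dt.
Step 2. Evaluate the standard form: now -sin(4*t) + ∫(-4*exp(-2*t)) dt.
Step 3. Evaluate the standard form: now -sin(4*t) + 2*exp(-2*t).
Answer: -sin(4*t) + 2*exp(-2*t).


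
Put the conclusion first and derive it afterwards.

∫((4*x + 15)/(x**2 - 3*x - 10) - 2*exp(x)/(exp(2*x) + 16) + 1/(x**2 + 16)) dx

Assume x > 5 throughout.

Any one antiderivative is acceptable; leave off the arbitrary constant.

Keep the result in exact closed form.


The answer is 5*log(x - 5) - log(x + 2) + atan(x/4)/4 - atan(exp(x)/4)/2.
Step 1. Rewrite: now ∫((4*x + 15)/(x**2 - 3*x - 10)) dx + ∫(-2*exp(x)/(exp(2*x) + 16)) dx + ∫(1/(x**2 + 16)) dx.
Step 2. Substitute u = exp(x), turning ∫(-2*exp(x)/(exp(2*x) + 16)) dx into ∫(-2/(u**2 + 16)) du: now ∫((4*x + 15)/(x**2 - 3*x - 10)) dx + ∫(-2/(u**2 + 16)) du + ∫(1/(x**2 + 16)) dx.
Step 3. Evaluate the standard form: now -atan(u/4)/2 + ∫((4*x + 15)/(x**2 - 3*x - 10)) dx + ∫(1/(x**2 + 16)) dx.
Step 4. Substitute back u = exp(x): now -atan(exp(x)/4)/2 + ∫((4*x + 15)/(x**2 - 3*x - 10)) dx + ∫(1/(x**2 + 16)) dx.
Step 5. Decompose ∫((4*x + 15)/(x**2 - 3*x - 10)) dx by partial fractions, (4*x + 15)/(x**2 - 3*x - 10) = -1/(x + 2) + 5/(x - 5): now -atan(exp(x)/4)/2 + ∫(5/(x - 5)) dx + ∫(-1/(x + 2)) dx + ∫(1/(x**2 + 16)) dx.
Step 6. Evaluate the standard form [assuming x > -2]: now -log(x + 2) - atan(exp(x)/4)/2 + ∫(5/(x - 5)) dx + ∫(1/(x**2 + 16)) dx.
Step 7. Evaluate the standard form [assuming x > 5]: now 5*log(x - 5) - log(x + 2) - atan(exp(x)/4)/2 + ∫(1/(x**2 + 16)) dx.
Step 8. Evaluate the standard form: now 5*log(x - 5) - log(x + 2) + atan(x/4)/4 - atan(exp(x)/4)/2.
Answer: 5*log(x - 5) - log(x + 2) + atan(x/4)/4 - atan(exp(x)/4)/2.


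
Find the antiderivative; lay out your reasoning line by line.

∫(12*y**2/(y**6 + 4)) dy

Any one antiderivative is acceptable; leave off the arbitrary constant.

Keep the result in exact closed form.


Step 1. Substitute u = y**3, turning ∫(12*y**2/(y**6 + 4)) dy into ∫(4/(u**2 + 4)) du: now ∫(4/(u**2 + 4)) du.
Step 2. Evaluate the standard form: now 2*atan(u/2).
Step 3. Substitute back u = y**3: now 2*atan(y**3/2).
Answer: 2*atan(y**3/2).


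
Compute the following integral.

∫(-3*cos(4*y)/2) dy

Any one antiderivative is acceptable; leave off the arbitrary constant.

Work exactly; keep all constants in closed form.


Answer: -3*sin(4*y)/8.


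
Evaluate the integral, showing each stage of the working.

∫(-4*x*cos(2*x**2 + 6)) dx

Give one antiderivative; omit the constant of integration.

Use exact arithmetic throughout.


Step 1. Substitute u = x**2 + 3, turning ∫(-4*x*cos(2*x**2 + 6)) dx into ∫(-2*cos(2*u)) du: now ∫(-2*cos(2*u)) du.
Step 2. Evaluate the standard form: now -sin(2*u).
Step 3. Substitute back u = x**2 + 3: now -sin(2*x**2 + 6).
Answer: -sin(2*x**2 + 6).


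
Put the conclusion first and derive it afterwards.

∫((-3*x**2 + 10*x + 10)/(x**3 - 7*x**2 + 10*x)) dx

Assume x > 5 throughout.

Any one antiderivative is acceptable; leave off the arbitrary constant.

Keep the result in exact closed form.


The answer is log(x) - log(x - 5) - 3*log(x - 2).
Step 1. Decompose ∫((-3*x**2 + 10*x + 10)/(x**3 - 7*x**2 + 10*x)) dx by partial fractions, (-3*x**2 + 10*x + 10)/(x**3 - 7*x**2 + 10*x) = -3/(x - 2) - 1/(x - 5) + 1/x: now ∫(1/x) dx + ∫(-1/(x - 5)) dx + ∫(-3/(x - 2)) dx.
Step 2. Evaluate the standard form [assuming x > 0]: now log(x) + ∫(-1/(x - 5)) dx + ∫(-3/(x - 2)) dx.
Step 3. Evaluate the standard form [assuming x > 5]: now log(x) - log(x - 5) + ∫(-3/(x - 2)) dx.
Step 4. Evaluate the standard form [assuming x > 2]: now log(x) - log(x - 5) - 3*log(x - 2).
Answer: log(x) - log(x - 5) - 3*log(x - 2).


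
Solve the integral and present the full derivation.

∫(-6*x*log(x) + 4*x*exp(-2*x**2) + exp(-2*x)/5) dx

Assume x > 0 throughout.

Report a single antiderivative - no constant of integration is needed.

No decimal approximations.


Step 1. Rewrite: now ∫(4*x*exp(-2*x**2)) dx + ∫(-6*x*log(x)) dx + ∫(exp(-2*x)/5) dx.
Step 2. Evaluate the standard form: now ∫(4*x*exp(-2*x**2)) dx + ∫(-6*x*log(x)) dx - exp(-2*x)/10.
Step 3. Integrate ∫(-6*x*log(x)) dx by parts with u = log(x), dv = (-6*x) dx, so v = -3*x**2 [assuming x > 0]: now -3*x**2*log(x) + ∫(3*x) dx + ∫(4*x*exp(-2*x**2)) dx - exp(-2*x)/10.
Step 4. Evaluate the standard form: now -3*x**2*log(x) + 3*x**2/2 + ∫(4*x*exp(-2*x**2)) dx - exp(-2*x)/10.
Step 5. Substitute u = x**2, turning ∫(4*x*exp(-2*x**2)) dx into ∫(2*exp(-2*u)) du: now -3*x**2*log(x) + 3*x**2/2 + ∫(2*exp(-2*u)) du - exp(-2*x)/10.
Step 6. Evaluate the standard form: now -3*x**2*log(x) + 3*x**2/2 - exp(-2*x)/10 - exp(-2*u).
Step 7. Substitute back u = x**2: now -3*x**2*log(x) + 3*x**2/2 - exp(-2*x**2) - exp(-2*x)/10.
Answer: -3*x**2*log(x) + 3*x**2/2 - exp(-2*x**2) - exp(-2*x)/10.


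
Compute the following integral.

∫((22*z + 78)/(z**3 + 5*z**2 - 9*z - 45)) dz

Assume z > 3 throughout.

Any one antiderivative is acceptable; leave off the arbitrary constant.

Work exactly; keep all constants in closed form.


Answer: 3*log(z - 3) - log(z + 3) - 2*log(z + 5).


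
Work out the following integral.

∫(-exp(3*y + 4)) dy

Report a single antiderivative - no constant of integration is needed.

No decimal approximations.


Answer: -exp(3*y + 4)/3.


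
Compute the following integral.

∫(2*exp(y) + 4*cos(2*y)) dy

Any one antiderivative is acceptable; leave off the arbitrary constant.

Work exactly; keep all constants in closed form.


Answer: 2*exp(y) + 2*sin(2*y).


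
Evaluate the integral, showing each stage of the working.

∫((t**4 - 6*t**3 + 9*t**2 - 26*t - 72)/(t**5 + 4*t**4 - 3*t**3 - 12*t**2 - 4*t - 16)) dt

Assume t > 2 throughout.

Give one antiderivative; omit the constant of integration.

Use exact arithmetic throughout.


Step 1. Decompose ∫((t**4 - 6*t**3 + 9*t**2 - 26*t - 72)/(t**5 + 4*t**4 - 3*t**3 - 12*t**2 - 4*t - 16)) dt by partial fractions, (t**4 - 6*t**3 + 9*t**2 - 26*t - 72)/(t**5 + 4*t**4 - 3*t**3 - 12*t**2 - 4*t - 16) = 4/(t**2 + 1) + 4/(t + 4) - 2/(t + 2) - 1/(t - 2): now ∫(-1/(t - 2)) dt + ∫(-2/(t + 2)) dt + ∫(4/(t + 4)) dt + ∫(4/(t**2 + 1)) dt.
Step 2. Evaluate the standard form [assuming t > 2]: now -log(t - 2) + ∫(-2/(t + 2)) dt + ∫(4/(t + 4)) dt + ∫(4/(t**2 + 1)) dt.
Step 3. Evaluate the standard form [assuming t > -4]: now -log(t - 2) + 4*log(t + 4) + ∫(-2/(t + 2)) dt + ∫(4/(t**2 + 1)) dt.
Step 4. Evaluate the standard form [assuming t > -2]: now -log(t - 2) - 2*log(t + 2) + 4*log(t + 4) + ∫(4/(t**2 + 1)) dt.
Step 5. Evaluate the standard form: now -log(t - 2) - 2*log(t + 2) + 4*log(t + 4) + 4*atan(t).
Answer: -log(t - 2) - 2*log(t + 2) + 4*log(t + 4) + 4*atan(t).


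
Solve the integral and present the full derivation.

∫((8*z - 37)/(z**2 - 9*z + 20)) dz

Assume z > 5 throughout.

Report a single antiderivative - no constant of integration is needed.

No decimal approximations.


Step 1. Decompose ∫((8*z - 37)/(z**2 - 9*z + 20)) dz by partial fractions, (8*z - 37)/(z**2 - 9*z + 20) = 5/(z - 4) + 3/(z - 5): now ∫(3/(z - 5)) dz + ∫(5/(z - 4)) dz.
Step 2. Evaluate the standard form [assuming z > 5]: now 3*log(z - 5) + ∫(5/(z - 4)) dz.
Step 3. Evaluate the standard form [assuming z > 4]: now 3*log(z - 5) + 5*log(z - 4).
Answer: 3*log(z - 5) + 5*log(z - 4).


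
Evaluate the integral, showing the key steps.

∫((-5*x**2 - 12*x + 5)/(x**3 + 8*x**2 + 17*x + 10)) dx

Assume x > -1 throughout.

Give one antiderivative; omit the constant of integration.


Step 1. Decompose ∫((-5*x**2 - 12*x + 5)/(x**3 + 8*x**2 + 17*x + 10)) dx by partial fractions, (-5*x**2 - 12*x + 5)/(x**3 + 8*x**2 + 17*x + 10) = -5/(x + 5) - 3/(x + 2) + 3/(x + 1): now ∫(3/(x + 1)) dx + ∫(-3/(x + 2)) dx + ∫(-5/(x + 5)) dx.
Step 2. Evaluate the standard form [assuming x > -5]: now -5*log(x + 5) + ∫(3/(x + 1)) dx + ∫(-3/(x + 2)) dx.
Step 3. Evaluate the standard form [assuming x > -1]: now 3*log(x + 1) - 5*log(x + 5) + ∫(-3/(x + 2)) dx.
Step 4. Evaluate the standard form [assuming x > -2]: now 3*log(x + 1) - 3*log(x + 2) - 5*log(x + 5).
Answer: 3*log(x + 1) - 3*log(x + 2) - 5*log(x + 5).


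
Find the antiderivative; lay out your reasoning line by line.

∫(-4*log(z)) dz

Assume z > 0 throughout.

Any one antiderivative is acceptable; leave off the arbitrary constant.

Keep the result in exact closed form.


Step 1. Integrate ∫(-4*log(z)) dz by parts with u = log(z), dv = (-4) dz, so v = -4*z [assuming z > 0]: now -4*z*log(z) + ∫(4) dz.
Step 2. Evaluate the standard form: now -4*z*log(z) + 4*z.
Answer: -4*z*log(z) + 4*z.


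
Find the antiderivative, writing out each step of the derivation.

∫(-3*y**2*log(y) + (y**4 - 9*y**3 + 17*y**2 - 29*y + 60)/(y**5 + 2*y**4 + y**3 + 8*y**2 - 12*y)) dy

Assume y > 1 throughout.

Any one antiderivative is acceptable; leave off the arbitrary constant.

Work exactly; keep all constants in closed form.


Step 1. Rewrite: now ∫(-3*y**2*log(y)) dy + ∫((y**4 - 9*y**3 + 17*y**2 - 29*y + 60)/(y**5 + 2*y**4 + y**3 + 8*y**2 - 12*y)) dy.
Step 2. Decompose ∫((y**4 - 9*y**3 + 17*y**2 - 29*y + 60)/(y**5 + 2*y**4 + y**3 + 8*y**2 - 12*y)) dy by partial fractions, (y**4 - 9*y**3 + 17*y**2 - 29*y + 60)/(y**5 + 2*y**4 + y**3 + 8*y**2 - 12*y) = -1/(y**2 + 4) + 4/(y + 3) + 2/(y - 1) - 5/y: now ∫(-5/y) dy + ∫(-3*y**2*log(y)) dy + ∫(2/(y - 1)) dy + ∫(4/(y + 3)) dy + ∫(-1/(y**2 + 4)) dy.
Step 3. Evaluate the standard form [assuming y > -3]: now 4*log(y + 3) + ∫(-5/y) dy + ∫(-3*y**2*log(y)) dy + ∫(2/(y - 1)) dy + ∫(-1/(y**2 + 4)) dy.
Step 4. Evaluate the standard form [assuming y > 1]: now 2*log(y - 1) + 4*log(y + 3) + ∫(-5/y) dy + ∫(-3*y**2*log(y)) dy + ∫(-1/(y**2 + 4)) dy.
Step 5. Evaluate the standard form [assuming y > 0]: now -5*log(y) + 2*log(y - 1) + 4*log(y + 3) + ∫(-3*y**2*log(y)) dy + ∫(-1/(y**2 + 4)) dy.
Step 6. Evaluate the standard form: now -5*log(y) + 2*log(y - 1) + 4*log(y + 3) - atan(y/2)/2 + ∫(-3*y**2*log(y)) dy.
Step 7. Integrate ∫(-3*y**2*log(y)) dy by parts with u = log(y), dv = (-3*y**2) dy, so v = -y**3 [assuming y > 0]: now -y**3*log(y) - 5*log(y) + 2*log(y - 1) + 4*log(y + 3) - atan(y/2)/2 + ∫(y**2) dy.
Step 8. Evaluate the standard form: now -y**3*log(y) + y**3/3 - 5*log(y) + 2*log(y - 1) + 4*log(y + 3) - atan(y/2)/2.
Answer: -y**3*log(y) + y**3/3 - 5*log(y) + 2*log(y - 1) + 4*log(y + 3) - atan(y/2)/2.
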